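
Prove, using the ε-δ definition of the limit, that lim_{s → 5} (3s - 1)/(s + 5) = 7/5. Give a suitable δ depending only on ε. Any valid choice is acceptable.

δ = min(5, (25/8)ε)

Let ε > 0 be given. We want δ > 0 with 0 < |s − 5| < δ ⇒ |(3s - 1)/(s + 5) − (7/5)| < ε.
Combining over a common denominator, (3s - 1)/(s + 5) − (7/5) = [(3s - 1)·10 − 14·(s + 5)] / [10·(s + 5)] = 16(s − 5) / (10(s + 5)).
So |(3s - 1)/(s + 5) − (7/5)| = 16|s − 5| / (10·|s + 5|).
Require δ ≤ 5, so |s + 5| ≥ |10| − |s − 5| > 10 − 5 = 5.
Hence |(3s - 1)/(s + 5) − (7/5)| < 16|s − 5|/(10·5) = (8/25)|s − 5|, which is < ε once |s − 5| < (25/8)ε.
Take δ = min(5, (25/8)ε). Then 0 < |s − 5| < δ forces both bounds, so |(3s - 1)/(s + 5) − (7/5)| < ε.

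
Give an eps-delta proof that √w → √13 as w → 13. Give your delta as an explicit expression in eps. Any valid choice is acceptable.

Fix eps > 0. We want delta > 0 such that 0 < |w − 13| < delta implies |√w − √13| < eps.
Rationalise: √w − √13 = (w − 13)/(√w + √13), so |√w − √13| = |w − 13|/(√w + √13).
Restrict delta ≤ 13 so that |w − 13| < 13 forces w > 0, and then √w + √13 > √13.
Hence |√w − √13| < |w − 13|/√13, which is < eps once |w − 13| < √13·eps.
Take delta = min(13, √13·eps). If 0 < |w − 13| < delta then w > 0 and |√w − √13| < |w − 13|/√13 < eps.

delta = min(13, √13·eps)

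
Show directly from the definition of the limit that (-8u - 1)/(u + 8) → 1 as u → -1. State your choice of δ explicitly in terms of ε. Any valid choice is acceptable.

δ = min(7/2, (7/18)ε)

Let ε > 0. We want δ > 0 with 0 < |u + 1| < δ ⇒ |(-8u - 1)/(u + 8) − 1| < ε.
Combining over a common denominator, (-8u - 1)/(u + 8) − 1 = [(-8u - 1)·7 − 7·(u + 8)] / [7·(u + 8)] = -63(u + 1) / (7(u + 8)).
So |(-8u - 1)/(u + 8) − 1| = 63|u + 1| / (7·|u + 8|).
Restrict δ ≤ 7/2. Then |u + 1| < 7/2 gives |u + 8| = |(u + 1) + 7| ≥ 7 − 7/2 = 7/2.
Hence |(-8u - 1)/(u + 8) − 1| < 63|u + 1|/(7·(7/2)) = (18/7)|u + 1|, which is < ε once |u + 1| < (7/18)ε.
Take δ = min(7/2, (7/18)ε). Then 0 < |u + 1| < δ forces both bounds, so |(-8u - 1)/(u + 8) − 1| < ε.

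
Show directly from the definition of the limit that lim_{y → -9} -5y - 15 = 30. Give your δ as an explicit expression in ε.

Suppose ε > 0. We need δ > 0 so that 0 < |y + 9| < δ implies |(-5y - 15) − 30| < ε.
|(-5y - 15) − 30| = |-5y - 45| = 5|y + 9|.
So 5|y + 9| < ε exactly when |y + 9| < ε/5.
Choosing δ = ε/5 gives |(-5y - 15) − 30| = 5|y + 9| < ε whenever |y + 9| < δ.

δ = ε/5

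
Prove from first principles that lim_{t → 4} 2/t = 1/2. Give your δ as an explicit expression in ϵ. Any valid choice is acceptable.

δ = min(2, 4ϵ)

Let ϵ > 0. We seek δ > 0 such that 0 < |t − 4| < δ implies |2/t − (1/2)| < ϵ.
|2/t − (1/2)| = 2·|4 − t|/(4·|t|) = 2|t − 4|/(4|t|).
Require δ ≤ 2 so that |t| > 4 − 2 = 2, hence 4|t| > 8.
Then |2/t − (1/2)| < 2|t − 4|/8, which is < ϵ when |t − 4| < 4ϵ.
Take δ = min(2, 4ϵ). Then 0 < |t − 4| < δ gives both |t − 4| < 2 and |t − 4| < 4ϵ, so |2/t − (1/2)| < ϵ.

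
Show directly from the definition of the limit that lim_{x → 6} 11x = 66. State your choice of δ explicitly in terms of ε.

δ = ε/11

Let ε > 0 be given. We need δ > 0 so that 0 < |x − 6| < δ implies |(11x) − 66| < ε.
Since (11x) − 66 = 11(x − 6), we have |(11x) − 66| = 11|x − 6|.
Thus it suffices that |x − 6| < ε/11.
Choosing δ = ε/11 gives |(11x) − 66| = 11|x − 6| < ε whenever |x − 6| < δ.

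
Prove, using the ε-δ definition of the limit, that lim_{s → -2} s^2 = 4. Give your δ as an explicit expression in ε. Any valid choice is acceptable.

δ = min(2, ε/6)

Suppose ε > 0. We seek δ > 0 with 0 < |s + 2| < δ ⇒ |s^2 − 4| < ε.
Factor: s^2 − 4 = (s + 2)(s - 2), so |s^2 − 4| = |s + 2|·|s - 2|.
Impose δ ≤ 2 so that |s| < 4; then |s - 2| ≤ 6.
Hence |s^2 − 4| ≤ 6|s + 2|, which is < ε once |s + 2| < ε/6.
Take δ = min(2, ε/6). If 0 < |s + 2| < δ then both bounds hold and |s^2 − 4| ≤ 6|s + 2| < 6·(ε/6) = ε.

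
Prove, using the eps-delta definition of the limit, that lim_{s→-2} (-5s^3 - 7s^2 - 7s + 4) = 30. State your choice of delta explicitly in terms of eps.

delta = min(1, eps/67)

Let eps > 0. We want delta > 0 such that 0 < |s + 2| < delta implies |(-5s^3 - 7s^2 - 7s + 4) − 30| < eps.
(-5s^3 - 7s^2 - 7s + 4) − 30 = -5s^3 - 7s^2 - 7s - 26 = (s + 2)(-5s^2 + 3s - 13).
So |(-5s^3 - 7s^2 - 7s + 4) − 30| = |s + 2|·|-5s^2 + 3s - 13|.
Require delta ≤ 1. Then |s + 2| < 1 gives |s| < 3, and by the triangle inequality |-5s^2 + 3s - 13| ≤ 5·3^2 + 3·3 + 13 = 67.
Hence |(-5s^3 - 7s^2 - 7s + 4) − 30| ≤ 67|s + 2| < eps provided |s + 2| < eps/67.
Take delta = min(1, eps/67). Then 0 < |s + 2| < delta gives both |s + 2| < 1 and |s + 2| < eps/67, so |(-5s^3 - 7s^2 - 7s + 4) − 30| < eps.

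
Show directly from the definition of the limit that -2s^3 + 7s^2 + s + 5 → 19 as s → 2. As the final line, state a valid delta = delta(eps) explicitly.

delta = min(2, eps/51)

Suppose eps > 0. We want delta > 0 such that 0 < |s − 2| < delta implies |(-2s^3 + 7s^2 + s + 5) − 19| < eps.
(-2s^3 + 7s^2 + s + 5) − 19 = -2s^3 + 7s^2 + s - 14 = (s − 2)(-2s^2 + 3s + 7).
So |(-2s^3 + 7s^2 + s + 5) − 19| = |s − 2|·|-2s^2 + 3s + 7|.
Require delta ≤ 2. Then |s − 2| < 2 gives |s| < 4, and by the triangle inequality |-2s^2 + 3s + 7| ≤ 2·4^2 + 3·4 + 7 = 51.
Hence |(-2s^3 + 7s^2 + s + 5) − 19| ≤ 51|s − 2| < eps provided |s − 2| < eps/51.
Choosing delta = min(2, eps/51) ensures both conditions, hence |(-2s^3 + 7s^2 + s + 5) − 19| < eps.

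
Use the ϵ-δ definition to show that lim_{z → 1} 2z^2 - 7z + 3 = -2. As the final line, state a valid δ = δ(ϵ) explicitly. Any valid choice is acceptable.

Fix ϵ > 0. We want δ > 0 such that 0 < |z − 1| < δ implies |(2z^2 - 7z + 3) + 2| < ϵ.
(2z^2 - 7z + 3) + 2 = 2z^2 - 7z + 5 = (z − 1)(2z - 5).
So |(2z^2 - 7z + 3) + 2| = |z − 1|·|2z - 5|.
Assume first that |z − 1| < 2, so |z| < 3. Then |2z - 5| ≤ 2·3 + 5 = 11.
Hence |(2z^2 - 7z + 3) + 2| ≤ 11|z − 1| < ϵ provided |z − 1| < ϵ/11.
Take δ = min(2, ϵ/11). Then 0 < |z − 1| < δ gives both |z − 1| < 2 and |z − 1| < ϵ/11, so |(2z^2 - 7z + 3) + 2| < ϵ.

δ = min(2, ϵ/11)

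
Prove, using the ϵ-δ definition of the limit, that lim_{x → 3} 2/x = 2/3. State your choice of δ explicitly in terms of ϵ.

δ = min(3/2, (9/4)ϵ)

Let ϵ > 0 be given. We seek δ > 0 such that 0 < |x − 3| < δ implies |2/x − (2/3)| < ϵ.
|2/x − (2/3)| = 2·|3 − x|/(3·|x|) = 2|x − 3|/(3|x|).
Require δ ≤ 3/2 so that |x| > 3 − 3/2 = 3/2, hence 3|x| > 9/2.
Then |2/x − (2/3)| < 2|x − 3|/(9/2), which is < ϵ when |x − 3| < (9/4)ϵ.
Take δ = min(3/2, (9/4)ϵ). Then 0 < |x − 3| < δ gives both |x − 3| < 3/2 and |x − 3| < (9/4)ϵ, so |2/x − (2/3)| < ϵ.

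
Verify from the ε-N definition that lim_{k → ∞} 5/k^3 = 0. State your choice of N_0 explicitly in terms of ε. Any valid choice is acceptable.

Fix ε > 0. For k ≥ 1, |5/k^3 − 0| = 5/k^3.
5/k^3 < ε ⇔ k^3 > 5/ε ⇔ k > (5/ε)^{1/3}.
Take N_0 = (5/ε)^{1/3}. Then k > N_0 implies 5/k^3 < ε.

N_0 = (5/ε)^{1/3}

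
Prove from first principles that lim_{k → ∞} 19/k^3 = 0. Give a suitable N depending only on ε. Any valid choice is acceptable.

Fix ε > 0. For k ≥ 1, |19/k^3 − 0| = 19/k^3.
19/k^3 < ε ⇔ k^3 > 19/ε ⇔ k > (19/ε)^{1/3}.
Take N = (19/ε)^{1/3}. Then k > N implies 19/k^3 < ε.

N = (19/ε)^{1/3}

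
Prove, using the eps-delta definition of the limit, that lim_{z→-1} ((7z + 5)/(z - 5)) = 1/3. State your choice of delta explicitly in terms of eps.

Let eps > 0 be given. We want delta > 0 with 0 < |z + 1| < delta ⇒ |(7z + 5)/(z - 5) − (1/3)| < eps.
Combining over a common denominator, (7z + 5)/(z - 5) − (1/3) = [(7z + 5)·(-6) − (-2)·(z - 5)] / [(-6)·(z - 5)] = -40(z + 1) / ((-6)(z - 5)).
So |(7z + 5)/(z - 5) − (1/3)| = 40|z + 1| / (6·|z − 5|).
Require delta ≤ 3, so |z − 5| ≥ |-6| − |z + 1| > 6 − 3 = 3.
Hence |(7z + 5)/(z - 5) − (1/3)| < 40|z + 1|/(6·3) = (20/9)|z + 1|, which is < eps once |z + 1| < (9/20)eps.
Take delta = min(3, (9/20)eps). Then 0 < |z + 1| < delta forces both bounds, so |(7z + 5)/(z - 5) − (1/3)| < eps.

delta = min(3, (9/20)eps)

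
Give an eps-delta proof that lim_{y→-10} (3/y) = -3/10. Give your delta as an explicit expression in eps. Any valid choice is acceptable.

delta = min(5, (50/3)eps)

Fix eps > 0. We seek delta > 0 such that 0 < |y + 10| < delta implies |3/y + 3/10| < eps.
|3/y + 3/10| = 3·|-10 − y|/(10·|y|) = 3|y + 10|/(10|y|).
Restrict delta ≤ 5. Then |y + 10| < 5 gives |y| > 5, so 10|y| > 50.
Then |3/y + 3/10| < 3|y + 10|/50, which is < eps when |y + 10| < (50/3)eps.
Take delta = min(5, (50/3)eps). Then 0 < |y + 10| < delta gives both |y + 10| < 5 and |y + 10| < (50/3)eps, so |3/y + 3/10| < eps.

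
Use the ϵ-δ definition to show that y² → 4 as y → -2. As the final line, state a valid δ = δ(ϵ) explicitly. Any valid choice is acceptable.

δ = min(1, ϵ/5)

Fix ϵ > 0. We seek δ > 0 with 0 < |y + 2| < δ ⇒ |y² − 4| < ϵ.
Factor: y² − 4 = (y + 2)(y - 2), so |y² − 4| = |y + 2|·|y - 2|.
Restrict δ ≤ 1. Then |y + 2| < 1 gives |y| < 3, so by the triangle inequality |y - 2| ≤ 3 + 2 = 5.
Hence |y² − 4| ≤ 5|y + 2|, which is < ϵ once |y + 2| < ϵ/5.
Take δ = min(1, ϵ/5). If 0 < |y + 2| < δ then both bounds hold and |y² − 4| ≤ 5|y + 2| < 5·(ϵ/5) = ϵ.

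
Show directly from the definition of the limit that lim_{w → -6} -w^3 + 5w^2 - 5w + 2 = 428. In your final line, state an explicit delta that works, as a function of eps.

Fix eps > 0. We want delta > 0 such that 0 < |w + 6| < delta implies |(-w^3 + 5w^2 - 5w + 2) − 428| < eps.
(-w^3 + 5w^2 - 5w + 2) − 428 = -w^3 + 5w^2 - 5w - 426 = (w + 6)(-w^2 + 11w - 71).
So |(-w^3 + 5w^2 - 5w + 2) − 428| = |w + 6|·|-w^2 + 11w - 71|.
Assume first that |w + 6| < 2, so |w| < 8. Then |-w^2 + 11w - 71| ≤ 8^2 + 11·8 + 71 = 223.
Hence |(-w^3 + 5w^2 - 5w + 2) − 428| ≤ 223|w + 6| < eps provided |w + 6| < eps/223.
Choosing delta = min(2, eps/223) ensures both conditions, hence |(-w^3 + 5w^2 - 5w + 2) − 428| < eps.

delta = min(2, eps/223)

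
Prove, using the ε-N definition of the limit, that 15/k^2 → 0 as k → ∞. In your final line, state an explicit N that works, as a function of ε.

N = (15/ε)^{1/2}

Suppose ε > 0. For k ≥ 1, |15/k^2 − 0| = 15/k^2.
15/k^2 < ε ⇔ k^2 > 15/ε ⇔ k > (15/ε)^{1/2}.
Take N = (15/ε)^{1/2}. Then k > N implies 15/k^2 < ε.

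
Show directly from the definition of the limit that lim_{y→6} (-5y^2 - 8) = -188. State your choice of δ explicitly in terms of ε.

δ = min(2, ε/70)

Let ε > 0. We want δ > 0 such that 0 < |y − 6| < δ implies |(-5y^2 - 8) + 188| < ε.
(-5y^2 - 8) + 188 = -5y^2 + 180 = (y − 6)(-5y - 30).
So |(-5y^2 - 8) + 188| = |y − 6|·|-5y - 30|.
Assume first that |y − 6| < 2, so |y| < 8. Then |-5y - 30| ≤ 5·8 + 30 = 70.
Hence |(-5y^2 - 8) + 188| ≤ 70|y − 6| < ε provided |y − 6| < ε/70.
Take δ = min(2, ε/70). Then 0 < |y − 6| < δ gives both |y − 6| < 2 and |y − 6| < ε/70, so |(-5y^2 - 8) + 188| < ε.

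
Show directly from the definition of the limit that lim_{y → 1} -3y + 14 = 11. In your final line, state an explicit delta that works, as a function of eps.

Let eps > 0. We need delta > 0 so that 0 < |y − 1| < delta implies |(-3y + 14) − 11| < eps.
Since (-3y + 14) − 11 = -3(y − 1), we have |(-3y + 14) − 11| = 3|y − 1|.
So 3|y − 1| < eps exactly when |y − 1| < eps/3.
Take delta = eps/3. If 0 < |y − 1| < delta then |(-3y + 14) − 11| = 3|y − 1| < 3·(eps/3) = eps.

delta = eps/3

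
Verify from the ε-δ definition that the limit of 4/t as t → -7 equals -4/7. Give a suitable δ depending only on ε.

Suppose ε > 0. We seek δ > 0 such that 0 < |t + 7| < δ implies |4/t + 4/7| < ε.
|4/t + 4/7| = 4·|-7 − t|/(7·|t|) = 4|t + 7|/(7|t|).
Require δ ≤ 7/2 so that |t| > 7 − 7/2 = 7/2, hence 7|t| > 49/2.
Then |4/t + 4/7| < 4|t + 7|/(49/2), which is < ε when |t + 7| < (49/8)ε.
Take δ = min(7/2, (49/8)ε). Then 0 < |t + 7| < δ gives both |t + 7| < 7/2 and |t + 7| < (49/8)ε, so |4/t + 4/7| < ε.

δ = min(7/2, (49/8)ε)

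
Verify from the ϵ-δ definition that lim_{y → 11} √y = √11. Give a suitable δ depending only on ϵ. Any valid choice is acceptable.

Let ϵ > 0. We want δ > 0 such that 0 < |y − 11| < δ implies |√y − √11| < ϵ.
Rationalise: √y − √11 = (y − 11)/(√y + √11), so |√y − √11| = |y − 11|/(√y + √11).
Restrict δ ≤ 11 so that |y − 11| < 11 forces y > 0, and then √y + √11 > √11.
Hence |√y − √11| < |y − 11|/√11, which is < ϵ once |y − 11| < √11·ϵ.
Take δ = min(11, √11·ϵ). If 0 < |y − 11| < δ then y > 0 and |√y − √11| < |y − 11|/√11 < ϵ.

δ = min(11, √11·ϵ)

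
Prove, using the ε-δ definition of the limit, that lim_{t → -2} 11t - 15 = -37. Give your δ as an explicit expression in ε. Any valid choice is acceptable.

Let ε > 0. We need δ > 0 so that 0 < |t + 2| < δ implies |(11t - 15) + 37| < ε.
Since (11t - 15) + 37 = 11(t + 2), we have |(11t - 15) + 37| = 11|t + 2|.
So 11|t + 2| < ε exactly when |t + 2| < ε/11.
Choosing δ = ε/11 gives |(11t - 15) + 37| = 11|t + 2| < ε whenever |t + 2| < δ.

δ = ε/11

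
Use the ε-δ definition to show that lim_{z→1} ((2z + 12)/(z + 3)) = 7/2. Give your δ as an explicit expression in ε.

δ = min(2, (4/3)ε)

Fix ε > 0. We want δ > 0 with 0 < |z − 1| < δ ⇒ |(2z + 12)/(z + 3) − (7/2)| < ε.
Combining over a common denominator, (2z + 12)/(z + 3) − (7/2) = [(2z + 12)·4 − 14·(z + 3)] / [4·(z + 3)] = -6(z − 1) / (4(z + 3)).
So |(2z + 12)/(z + 3) − (7/2)| = 6|z − 1| / (4·|z + 3|).
Require δ ≤ 2, so |z + 3| ≥ |4| − |z − 1| > 4 − 2 = 2.
Hence |(2z + 12)/(z + 3) − (7/2)| < 6|z − 1|/(4·2) = (3/4)|z − 1|, which is < ε once |z − 1| < (4/3)ε.
Take δ = min(2, (4/3)ε). Then 0 < |z − 1| < δ forces both bounds, so |(2z + 12)/(z + 3) − (7/2)| < ε.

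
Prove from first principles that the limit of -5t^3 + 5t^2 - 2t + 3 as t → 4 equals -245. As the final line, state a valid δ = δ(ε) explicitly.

Suppose ε > 0. We want δ > 0 such that 0 < |t − 4| < δ implies |(-5t^3 + 5t^2 - 2t + 3) + 245| < ε.
(-5t^3 + 5t^2 - 2t + 3) + 245 = -5t^3 + 5t^2 - 2t + 248 = (t − 4)(-5t^2 - 15t - 62).
So |(-5t^3 + 5t^2 - 2t + 3) + 245| = |t − 4|·|-5t^2 - 15t - 62|.
Require δ ≤ 1. Then |t − 4| < 1 gives |t| < 5, and by the triangle inequality |-5t^2 - 15t - 62| ≤ 5·5^2 + 15·5 + 62 = 262.
Hence |(-5t^3 + 5t^2 - 2t + 3) + 245| ≤ 262|t − 4| < ε provided |t − 4| < ε/262.
Choosing δ = min(1, ε/262) ensures both conditions, hence |(-5t^3 + 5t^2 - 2t + 3) + 245| < ε.

δ = min(1, ε/262)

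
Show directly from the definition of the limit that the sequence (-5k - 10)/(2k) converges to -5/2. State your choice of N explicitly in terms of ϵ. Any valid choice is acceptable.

N = 5/ϵ

Suppose ϵ > 0. For k ≥ 1, |(-5k - 10)/(2k) + 5/2| = |-20|/(2(2k)) = 20/(2(2k)).
Since 2k ≥ 2k for k ≥ 1, this is ≤ 20/(2·2k) = 5/k.
So |(-5k - 10)/(2k) + 5/2| < ϵ whenever k > 5/ϵ.
Take N = 5/ϵ. If k > N then |(-5k - 10)/(2k) + 5/2| ≤ 5/k < ϵ.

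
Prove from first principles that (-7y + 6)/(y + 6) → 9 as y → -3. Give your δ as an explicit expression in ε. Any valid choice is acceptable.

δ = min(3/2, (3/32)ε)

Suppose ε > 0. We want δ > 0 with 0 < |y + 3| < δ ⇒ |(-7y + 6)/(y + 6) − 9| < ε.
Combining over a common denominator, (-7y + 6)/(y + 6) − 9 = [(-7y + 6)·3 − 27·(y + 6)] / [3·(y + 6)] = -48(y + 3) / (3(y + 6)).
So |(-7y + 6)/(y + 6) − 9| = 48|y + 3| / (3·|y + 6|).
Require δ ≤ 3/2, so |y + 6| ≥ |3| − |y + 3| > 3 − 3/2 = 3/2.
Hence |(-7y + 6)/(y + 6) − 9| < 48|y + 3|/(3·(3/2)) = (32/3)|y + 3|, which is < ε once |y + 3| < (3/32)ε.
Take δ = min(3/2, (3/32)ε). Then 0 < |y + 3| < δ forces both bounds, so |(-7y + 6)/(y + 6) − 9| < ε.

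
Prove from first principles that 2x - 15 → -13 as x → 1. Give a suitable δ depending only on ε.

δ = ε/2

Fix ε > 0. We need δ > 0 so that 0 < |x − 1| < δ implies |(2x - 15) + 13| < ε.
|(2x - 15) + 13| = |2x - 2| = 2|x − 1|.
Thus it suffices that |x − 1| < ε/2.
Choosing δ = ε/2 gives |(2x - 15) + 13| = 2|x − 1| < ε whenever |x − 1| < δ.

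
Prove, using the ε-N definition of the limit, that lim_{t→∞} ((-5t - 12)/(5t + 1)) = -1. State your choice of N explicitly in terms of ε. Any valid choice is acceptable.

N = (11/5)/ε

Let ε > 0. We seek N > 0 such that t > N implies |(-5t - 12)/(5t + 1) + 1| < ε.
(-5t - 12)/(5t + 1) + 1 = (5(-5t - 12) − (-5)(5t + 1)) / (5(5t + 1)) = -55/(5(5t + 1)).
For t > 0 we have 5t + 1 > 5t, so |(-5t - 12)/(5t + 1) + 1| = 55/(5(5t + 1)) < 55/(5·5t) = (11/5)/t.
Thus |(-5t - 12)/(5t + 1) + 1| < ε whenever t > (11/5)/ε.
Take N = (11/5)/ε. If t > N then |(-5t - 12)/(5t + 1) + 1| < (11/5)/t < ε.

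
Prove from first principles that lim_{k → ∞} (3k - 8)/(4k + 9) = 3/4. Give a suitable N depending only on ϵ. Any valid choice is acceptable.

Suppose ϵ > 0. For k ≥ 1, |(3k - 8)/(4k + 9) − (3/4)| = |-59|/(4(4k + 9)) = 59/(4(4k + 9)).
Since 4k + 9 ≥ 4k for k ≥ 1, this is ≤ 59/(4·4k) = (59/16)/k.
So |(3k - 8)/(4k + 9) − (3/4)| < ϵ whenever k > (59/16)/ϵ.
Take N = (59/16)/ϵ. If k > N then |(3k - 8)/(4k + 9) − (3/4)| ≤ (59/16)/k < ϵ.

N = (59/16)/ϵ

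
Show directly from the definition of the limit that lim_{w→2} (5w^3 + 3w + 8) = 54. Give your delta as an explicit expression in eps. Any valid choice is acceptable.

delta = min(1, eps/98)

Suppose eps > 0. We want delta > 0 such that 0 < |w − 2| < delta implies |(5w^3 + 3w + 8) − 54| < eps.
(5w^3 + 3w + 8) − 54 = 5w^3 + 3w - 46 = (w − 2)(5w^2 + 10w + 23).
So |(5w^3 + 3w + 8) − 54| = |w − 2|·|5w^2 + 10w + 23|.
Assume first that |w − 2| < 1, so |w| < 3. Then |5w^2 + 10w + 23| ≤ 5·3^2 + 10·3 + 23 = 98.
Hence |(5w^3 + 3w + 8) − 54| ≤ 98|w − 2| < eps provided |w − 2| < eps/98.
Take delta = min(1, eps/98). Then 0 < |w − 2| < delta gives both |w − 2| < 1 and |w − 2| < eps/98, so |(5w^3 + 3w + 8) − 54| < eps.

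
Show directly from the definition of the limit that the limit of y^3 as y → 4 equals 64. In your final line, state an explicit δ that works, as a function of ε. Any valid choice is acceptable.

δ = min(2, ε/76)

Let ε > 0 be given. We seek δ > 0 with 0 < |y − 4| < δ ⇒ |y^3 − 64| < ε.
Factor: y^3 − 64 = (y − 4)(y^2 + 4y + 16), so |y^3 − 64| = |y − 4|·|y^2 + 4y + 16|.
Impose δ ≤ 2 so that |y| < 6; then |y^2 + 4y + 16| ≤ 76.
Hence |y^3 − 64| ≤ 76|y − 4|, which is < ε once |y − 4| < ε/76.
Take δ = min(2, ε/76). If 0 < |y − 4| < δ then both bounds hold and |y^3 − 64| ≤ 76|y − 4| < 76·(ε/76) = ε.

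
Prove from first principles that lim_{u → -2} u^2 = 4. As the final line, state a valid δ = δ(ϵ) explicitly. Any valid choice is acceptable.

δ = min(1, ϵ/5)

Suppose ϵ > 0. We seek δ > 0 with 0 < |u + 2| < δ ⇒ |u^2 − 4| < ϵ.
Factor: u^2 − 4 = (u + 2)(u - 2), so |u^2 − 4| = |u + 2|·|u - 2|.
Impose δ ≤ 1 so that |u| < 3; then |u - 2| ≤ 5.
Hence |u^2 − 4| ≤ 5|u + 2|, which is < ϵ once |u + 2| < ϵ/5.
Take δ = min(1, ϵ/5). If 0 < |u + 2| < δ then both bounds hold and |u^2 − 4| ≤ 5|u + 2| < 5·(ϵ/5) = ϵ.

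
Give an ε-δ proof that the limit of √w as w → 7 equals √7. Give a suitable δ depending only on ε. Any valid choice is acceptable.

Let ε > 0 be given. We want δ > 0 such that 0 < |w − 7| < δ implies |√w − √7| < ε.
Rationalise: √w − √7 = (w − 7)/(√w + √7), so |√w − √7| = |w − 7|/(√w + √7).
Restrict δ ≤ 7 so that |w − 7| < 7 forces w > 0, and then √w + √7 > √7.
Hence |√w − √7| < |w − 7|/√7, which is < ε once |w − 7| < √7·ε.
Take δ = min(7, √7·ε). If 0 < |w − 7| < δ then w > 0 and |√w − √7| < |w − 7|/√7 < ε.

δ = min(7, √7·ε)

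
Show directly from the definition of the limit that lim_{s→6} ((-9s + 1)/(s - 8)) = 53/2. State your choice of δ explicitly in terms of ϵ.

δ = min(1, (2/71)ϵ)

Fix ϵ > 0. We want δ > 0 with 0 < |s − 6| < δ ⇒ |(-9s + 1)/(s - 8) − (53/2)| < ϵ.
Combining over a common denominator, (-9s + 1)/(s - 8) − (53/2) = [(-9s + 1)·(-2) − (-53)·(s - 8)] / [(-2)·(s - 8)] = 71(s − 6) / ((-2)(s - 8)).
So |(-9s + 1)/(s - 8) − (53/2)| = 71|s − 6| / (2·|s − 8|).
Restrict δ ≤ 1. Then |s − 6| < 1 gives |s − 8| = |(s − 6) + (-2)| ≥ 2 − 1 = 1.
Hence |(-9s + 1)/(s - 8) − (53/2)| < 71|s − 6|/(2·1) = (71/2)|s − 6|, which is < ϵ once |s − 6| < (2/71)ϵ.
Take δ = min(1, (2/71)ϵ). Then 0 < |s − 6| < δ forces both bounds, so |(-9s + 1)/(s - 8) − (53/2)| < ϵ.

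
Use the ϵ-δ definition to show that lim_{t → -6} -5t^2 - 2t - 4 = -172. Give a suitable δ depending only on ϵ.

Let ϵ > 0 be given. We want δ > 0 such that 0 < |t + 6| < δ implies |(-5t^2 - 2t - 4) + 172| < ϵ.
(-5t^2 - 2t - 4) + 172 = -5t^2 - 2t + 168 = (t + 6)(-5t + 28).
So |(-5t^2 - 2t - 4) + 172| = |t + 6|·|-5t + 28|.
Require δ ≤ 1. Then |t + 6| < 1 gives |t| < 7, and by the triangle inequality |-5t + 28| ≤ 5·7 + 28 = 63.
Hence |(-5t^2 - 2t - 4) + 172| ≤ 63|t + 6| < ϵ provided |t + 6| < ϵ/63.
Take δ = min(1, ϵ/63). Then 0 < |t + 6| < δ gives both |t + 6| < 1 and |t + 6| < ϵ/63, so |(-5t^2 - 2t - 4) + 172| < ϵ.

δ = min(1, ϵ/63)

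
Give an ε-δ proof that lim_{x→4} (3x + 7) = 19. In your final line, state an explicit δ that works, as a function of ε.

δ = ε/3

Let ε > 0. We need δ > 0 so that 0 < |x − 4| < δ implies |(3x + 7) − 19| < ε.
|(3x + 7) − 19| = |3x - 12| = 3|x − 4|.
Thus it suffices that |x − 4| < ε/3.
Choosing δ = ε/3 gives |(3x + 7) − 19| = 3|x − 4| < ε whenever |x − 4| < δ.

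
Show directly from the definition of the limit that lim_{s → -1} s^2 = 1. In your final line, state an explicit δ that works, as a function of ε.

Suppose ε > 0. We seek δ > 0 with 0 < |s + 1| < δ ⇒ |s^2 − 1| < ε.
Factor: s^2 − 1 = (s + 1)(s - 1), so |s^2 − 1| = |s + 1|·|s - 1|.
Impose δ ≤ 2 so that |s| < 3; then |s - 1| ≤ 4.
Hence |s^2 − 1| ≤ 4|s + 1|, which is < ε once |s + 1| < ε/4.
Take δ = min(2, ε/4). If 0 < |s + 1| < δ then both bounds hold and |s^2 − 1| ≤ 4|s + 1| < 4·(ε/4) = ε.

δ = min(2, ε/4)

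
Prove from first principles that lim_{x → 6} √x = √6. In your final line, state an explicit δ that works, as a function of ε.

δ = min(6, √6·ε)

Suppose ε > 0. We want δ > 0 such that 0 < |x − 6| < δ implies |√x − √6| < ε.
Multiplying by the conjugate, |√x − √6| = |x − 6|/(√x + √6).
Restrict δ ≤ 6 so that |x − 6| < 6 forces x > 0, and then √x + √6 > √6.
Hence |√x − √6| < |x − 6|/√6, which is < ε once |x − 6| < √6·ε.
Take δ = min(6, √6·ε). If 0 < |x − 6| < δ then x > 0 and |√x − √6| < |x − 6|/√6 < ε.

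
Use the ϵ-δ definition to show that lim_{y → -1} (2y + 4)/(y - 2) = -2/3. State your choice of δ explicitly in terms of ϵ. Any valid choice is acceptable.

δ = min(3/2, (9/16)ϵ)

Let ϵ > 0 be given. We want δ > 0 with 0 < |y + 1| < δ ⇒ |(2y + 4)/(y - 2) + 2/3| < ϵ.
Combining over a common denominator, (2y + 4)/(y - 2) + 2/3 = [(2y + 4)·(-3) − 2·(y - 2)] / [(-3)·(y - 2)] = -8(y + 1) / ((-3)(y - 2)).
So |(2y + 4)/(y - 2) + 2/3| = 8|y + 1| / (3·|y − 2|).
Restrict δ ≤ 3/2. Then |y + 1| < 3/2 gives |y − 2| = |(y + 1) + (-3)| ≥ 3 − 3/2 = 3/2.
Hence |(2y + 4)/(y - 2) + 2/3| < 8|y + 1|/(3·(3/2)) = (16/9)|y + 1|, which is < ϵ once |y + 1| < (9/16)ϵ.
Take δ = min(3/2, (9/16)ϵ). Then 0 < |y + 1| < δ forces both bounds, so |(2y + 4)/(y - 2) + 2/3| < ϵ.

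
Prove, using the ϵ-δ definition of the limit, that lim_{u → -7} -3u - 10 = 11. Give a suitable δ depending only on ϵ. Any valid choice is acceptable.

δ = ϵ/3

Suppose ϵ > 0. We need δ > 0 so that 0 < |u + 7| < δ implies |(-3u - 10) − 11| < ϵ.
Since (-3u - 10) − 11 = -3(u + 7), we have |(-3u - 10) − 11| = 3|u + 7|.
Thus it suffices that |u + 7| < ϵ/3.
Choosing δ = ϵ/3 gives |(-3u - 10) − 11| = 3|u + 7| < ϵ whenever |u + 7| < δ.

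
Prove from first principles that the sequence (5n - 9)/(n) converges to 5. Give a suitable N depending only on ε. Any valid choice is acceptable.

Fix ε > 0. For n ≥ 1, |(5n - 9)/(n) − 5| = |-9|/((n)) = 9/((n)).
Since n ≥ n for n ≥ 1, this is ≤ 9/(n) = 9/n.
So |(5n - 9)/(n) − 5| < ε whenever n > 9/ε.
Take N = 9/ε. If n > N then |(5n - 9)/(n) − 5| ≤ 9/n < ε.

N = 9/ε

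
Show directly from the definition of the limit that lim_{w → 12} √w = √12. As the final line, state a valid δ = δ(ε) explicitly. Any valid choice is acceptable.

Fix ε > 0. We want δ > 0 such that 0 < |w − 12| < δ implies |√w − √12| < ε.
Multiplying by the conjugate, |√w − √12| = |w − 12|/(√w + √12).
Restrict δ ≤ 12 so that |w − 12| < 12 forces w > 0, and then √w + √12 > √12.
Hence |√w − √12| < |w − 12|/√12, which is < ε once |w − 12| < √12·ε.
Take δ = min(12, √12·ε). If 0 < |w − 12| < δ then w > 0 and |√w − √12| < |w − 12|/√12 < ε.

δ = min(12, √12·ε)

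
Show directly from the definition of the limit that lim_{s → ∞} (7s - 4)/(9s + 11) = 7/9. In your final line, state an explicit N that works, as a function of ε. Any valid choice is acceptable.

Let ε > 0. We seek N > 0 such that s > N implies |(7s - 4)/(9s + 11) − (7/9)| < ε.
(7s - 4)/(9s + 11) − (7/9) = (9(7s - 4) − 7(9s + 11)) / (9(9s + 11)) = -113/(9(9s + 11)).
For s > 0 we have 9s + 11 > 9s, so |(7s - 4)/(9s + 11) − (7/9)| = 113/(9(9s + 11)) < 113/(9·9s) = (113/81)/s.
Thus |(7s - 4)/(9s + 11) − (7/9)| < ε whenever s > (113/81)/ε.
Take N = (113/81)/ε. If s > N then |(7s - 4)/(9s + 11) − (7/9)| < (113/81)/s < ε.

N = (113/81)/ε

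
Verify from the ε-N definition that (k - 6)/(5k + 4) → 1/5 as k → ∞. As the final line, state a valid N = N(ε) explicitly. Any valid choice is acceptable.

N = (34/25)/ε

Let ε > 0. For k ≥ 1, |(k - 6)/(5k + 4) − (1/5)| = |-34|/(5(5k + 4)) = 34/(5(5k + 4)).
Since 5k + 4 ≥ 5k for k ≥ 1, this is ≤ 34/(5·5k) = (34/25)/k.
So |(k - 6)/(5k + 4) − (1/5)| < ε whenever k > (34/25)/ε.
Take N = (34/25)/ε. If k > N then |(k - 6)/(5k + 4) − (1/5)| ≤ (34/25)/k < ε.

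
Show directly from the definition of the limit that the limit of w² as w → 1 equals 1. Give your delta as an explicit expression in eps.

delta = min(2, eps/4)

Let eps > 0 be given. We seek delta > 0 with 0 < |w − 1| < delta ⇒ |w² − 1| < eps.
Factor: w² − 1 = (w − 1)(w + 1), so |w² − 1| = |w − 1|·|w + 1|.
Impose delta ≤ 2 so that |w| < 3; then |w + 1| ≤ 4.
Hence |w² − 1| ≤ 4|w − 1|, which is < eps once |w − 1| < eps/4.
Take delta = min(2, eps/4). If 0 < |w − 1| < delta then both bounds hold and |w² − 1| ≤ 4|w − 1| < 4·(eps/4) = eps.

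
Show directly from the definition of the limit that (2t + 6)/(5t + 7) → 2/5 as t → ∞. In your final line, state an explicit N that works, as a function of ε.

N = (16/25)/ε

Suppose ε > 0. We seek N > 0 such that t > N implies |(2t + 6)/(5t + 7) − (2/5)| < ε.
(2t + 6)/(5t + 7) − (2/5) = (5(2t + 6) − 2(5t + 7)) / (5(5t + 7)) = 16/(5(5t + 7)).
For t > 0 we have 5t + 7 > 5t, so |(2t + 6)/(5t + 7) − (2/5)| = 16/(5(5t + 7)) < 16/(5·5t) = (16/25)/t.
Thus |(2t + 6)/(5t + 7) − (2/5)| < ε whenever t > (16/25)/ε.
Take N = (16/25)/ε. If t > N then |(2t + 6)/(5t + 7) − (2/5)| < (16/25)/t < ε.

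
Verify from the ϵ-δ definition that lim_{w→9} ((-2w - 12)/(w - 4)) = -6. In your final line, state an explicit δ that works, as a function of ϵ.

Let ϵ > 0. We want δ > 0 with 0 < |w − 9| < δ ⇒ |(-2w - 12)/(w - 4) + 6| < ϵ.
Combining over a common denominator, (-2w - 12)/(w - 4) + 6 = [(-2w - 12)·5 − (-30)·(w - 4)] / [5·(w - 4)] = 20(w − 9) / (5(w - 4)).
So |(-2w - 12)/(w - 4) + 6| = 20|w − 9| / (5·|w − 4|).
Require δ ≤ 5/2, so |w − 4| ≥ |5| − |w − 9| > 5 − 5/2 = 5/2.
Hence |(-2w - 12)/(w - 4) + 6| < 20|w − 9|/(5·(5/2)) = (8/5)|w − 9|, which is < ϵ once |w − 9| < (5/8)ϵ.
Take δ = min(5/2, (5/8)ϵ). Then 0 < |w − 9| < δ forces both bounds, so |(-2w - 12)/(w - 4) + 6| < ϵ.

δ = min(5/2, (5/8)ϵ)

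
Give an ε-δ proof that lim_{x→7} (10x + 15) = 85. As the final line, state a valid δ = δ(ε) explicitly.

Fix ε > 0. We need δ > 0 so that 0 < |x − 7| < δ implies |(10x + 15) − 85| < ε.
Since (10x + 15) − 85 = 10(x − 7), we have |(10x + 15) − 85| = 10|x − 7|.
Thus it suffices that |x − 7| < ε/10.
Choosing δ = ε/10 gives |(10x + 15) − 85| = 10|x − 7| < ε whenever |x − 7| < δ.

δ = ε/10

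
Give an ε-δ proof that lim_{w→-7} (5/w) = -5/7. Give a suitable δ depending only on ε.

Suppose ε > 0. We seek δ > 0 such that 0 < |w + 7| < δ implies |5/w + 5/7| < ε.
|5/w + 5/7| = 5·|-7 − w|/(7·|w|) = 5|w + 7|/(7|w|).
Require δ ≤ 7/2 so that |w| > 7 − 7/2 = 7/2, hence 7|w| > 49/2.
Then |5/w + 5/7| < 5|w + 7|/(49/2), which is < ε when |w + 7| < (49/10)ε.
Take δ = min(7/2, (49/10)ε). Then 0 < |w + 7| < δ gives both |w + 7| < 7/2 and |w + 7| < (49/10)ε, so |5/w + 5/7| < ε.

δ = min(7/2, (49/10)ε)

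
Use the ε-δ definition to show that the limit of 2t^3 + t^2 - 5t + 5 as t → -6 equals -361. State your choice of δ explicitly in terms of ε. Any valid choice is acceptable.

Suppose ε > 0. We want δ > 0 such that 0 < |t + 6| < δ implies |(2t^3 + t^2 - 5t + 5) + 361| < ε.
(2t^3 + t^2 - 5t + 5) + 361 = 2t^3 + t^2 - 5t + 366 = (t + 6)(2t^2 - 11t + 61).
So |(2t^3 + t^2 - 5t + 5) + 361| = |t + 6|·|2t^2 - 11t + 61|.
Assume first that |t + 6| < 2, so |t| < 8. Then |2t^2 - 11t + 61| ≤ 2·8^2 + 11·8 + 61 = 277.
Hence |(2t^3 + t^2 - 5t + 5) + 361| ≤ 277|t + 6| < ε provided |t + 6| < ε/277.
Take δ = min(2, ε/277). Then 0 < |t + 6| < δ gives both |t + 6| < 2 and |t + 6| < ε/277, so |(2t^3 + t^2 - 5t + 5) + 361| < ε.

δ = min(2, ε/277)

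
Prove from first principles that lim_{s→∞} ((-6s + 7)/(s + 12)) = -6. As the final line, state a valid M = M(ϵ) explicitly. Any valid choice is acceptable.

Fix ϵ > 0. We seek M > 0 such that s > M implies |(-6s + 7)/(s + 12) + 6| < ϵ.
(-6s + 7)/(s + 12) + 6 = ((-6s + 7) − (-6)(s + 12)) / ((s + 12)) = 79/((s + 12)).
For s > 0 we have s + 12 > s, so |(-6s + 7)/(s + 12) + 6| = 79/((s + 12)) < 79/(s) = 79/s.
Thus |(-6s + 7)/(s + 12) + 6| < ϵ whenever s > 79/ϵ.
Take M = 79/ϵ. If s > M then |(-6s + 7)/(s + 12) + 6| < 79/s < ϵ.

M = 79/ϵ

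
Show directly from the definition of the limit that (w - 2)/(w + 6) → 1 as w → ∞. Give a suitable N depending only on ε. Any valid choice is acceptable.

N = 8/ε

Let ε > 0. We seek N > 0 such that w > N implies |(w - 2)/(w + 6) − 1| < ε.
(w - 2)/(w + 6) − 1 = ((w - 2) − (w + 6)) / ((w + 6)) = -8/((w + 6)).
For w > 0 we have w + 6 > w, so |(w - 2)/(w + 6) − 1| = 8/((w + 6)) < 8/(w) = 8/w.
Thus |(w - 2)/(w + 6) − 1| < ε whenever w > 8/ε.
Take N = 8/ε. If w > N then |(w - 2)/(w + 6) − 1| < 8/w < ε.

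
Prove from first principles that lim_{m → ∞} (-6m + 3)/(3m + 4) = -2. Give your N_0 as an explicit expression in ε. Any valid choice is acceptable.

Let ε > 0. For m ≥ 1, |(-6m + 3)/(3m + 4) + 2| = |33|/(3(3m + 4)) = 33/(3(3m + 4)).
Since 3m + 4 ≥ 3m for m ≥ 1, this is ≤ 33/(3·3m) = (11/3)/m.
So |(-6m + 3)/(3m + 4) + 2| < ε whenever m > (11/3)/ε.
Take N_0 = (11/3)/ε. If m > N_0 then |(-6m + 3)/(3m + 4) + 2| ≤ (11/3)/m < ε.

N_0 = (11/3)/ε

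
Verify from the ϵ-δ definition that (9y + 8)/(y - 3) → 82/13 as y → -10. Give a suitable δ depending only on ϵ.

δ = min(13/2, (169/70)ϵ)

Let ϵ > 0. We want δ > 0 with 0 < |y + 10| < δ ⇒ |(9y + 8)/(y - 3) − (82/13)| < ϵ.
Combining over a common denominator, (9y + 8)/(y - 3) − (82/13) = [(9y + 8)·(-13) − (-82)·(y - 3)] / [(-13)·(y - 3)] = -35(y + 10) / ((-13)(y - 3)).
So |(9y + 8)/(y - 3) − (82/13)| = 35|y + 10| / (13·|y − 3|).
Require δ ≤ 13/2, so |y − 3| ≥ |-13| − |y + 10| > 13 − 13/2 = 13/2.
Hence |(9y + 8)/(y - 3) − (82/13)| < 35|y + 10|/(13·(13/2)) = (70/169)|y + 10|, which is < ϵ once |y + 10| < (169/70)ϵ.
Take δ = min(13/2, (169/70)ϵ). Then 0 < |y + 10| < δ forces both bounds, so |(9y + 8)/(y - 3) − (82/13)| < ϵ.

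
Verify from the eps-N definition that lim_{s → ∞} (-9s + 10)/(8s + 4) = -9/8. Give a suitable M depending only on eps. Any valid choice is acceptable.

M = (29/16)/eps

Suppose eps > 0. We seek M > 0 such that s > M implies |(-9s + 10)/(8s + 4) + 9/8| < eps.
(-9s + 10)/(8s + 4) + 9/8 = (8(-9s + 10) − (-9)(8s + 4)) / (8(8s + 4)) = 116/(8(8s + 4)).
For s > 0 we have 8s + 4 > 8s, so |(-9s + 10)/(8s + 4) + 9/8| = 116/(8(8s + 4)) < 116/(8·8s) = (29/16)/s.
Thus |(-9s + 10)/(8s + 4) + 9/8| < eps whenever s > (29/16)/eps.
Take M = (29/16)/eps. If s > M then |(-9s + 10)/(8s + 4) + 9/8| < (29/16)/s < eps.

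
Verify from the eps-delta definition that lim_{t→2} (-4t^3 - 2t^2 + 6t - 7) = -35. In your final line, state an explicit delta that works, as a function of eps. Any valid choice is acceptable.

Let eps > 0. We want delta > 0 such that 0 < |t − 2| < delta implies |(-4t^3 - 2t^2 + 6t - 7) + 35| < eps.
(-4t^3 - 2t^2 + 6t - 7) + 35 = -4t^3 - 2t^2 + 6t + 28 = (t − 2)(-4t^2 - 10t - 14).
So |(-4t^3 - 2t^2 + 6t - 7) + 35| = |t − 2|·|-4t^2 - 10t - 14|.
Require delta ≤ 1. Then |t − 2| < 1 gives |t| < 3, and by the triangle inequality |-4t^2 - 10t - 14| ≤ 4·3^2 + 10·3 + 14 = 80.
Hence |(-4t^3 - 2t^2 + 6t - 7) + 35| ≤ 80|t − 2| < eps provided |t − 2| < eps/80.
Choosing delta = min(1, eps/80) ensures both conditions, hence |(-4t^3 - 2t^2 + 6t - 7) + 35| < eps.

delta = min(1, eps/80)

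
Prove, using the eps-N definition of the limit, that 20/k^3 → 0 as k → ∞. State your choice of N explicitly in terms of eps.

N = (20/eps)^{1/3}

Let eps > 0. For k ≥ 1, |20/k^3 − 0| = 20/k^3.
20/k^3 < eps ⇔ k^3 > 20/eps ⇔ k > (20/eps)^{1/3}.
Take N = (20/eps)^{1/3}. Then k > N implies 20/k^3 < eps.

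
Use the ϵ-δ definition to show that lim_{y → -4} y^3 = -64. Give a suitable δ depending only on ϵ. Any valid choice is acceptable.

δ = min(2, ϵ/76)

Fix ϵ > 0. We seek δ > 0 with 0 < |y + 4| < δ ⇒ |y^3 + 64| < ϵ.
Factor: y^3 + 64 = (y + 4)(y^2 - 4y + 16), so |y^3 + 64| = |y + 4|·|y^2 - 4y + 16|.
Impose δ ≤ 2 so that |y| < 6; then |y^2 - 4y + 16| ≤ 76.
Hence |y^3 + 64| ≤ 76|y + 4|, which is < ϵ once |y + 4| < ϵ/76.
Take δ = min(2, ϵ/76). If 0 < |y + 4| < δ then both bounds hold and |y^3 + 64| ≤ 76|y + 4| < 76·(ϵ/76) = ϵ.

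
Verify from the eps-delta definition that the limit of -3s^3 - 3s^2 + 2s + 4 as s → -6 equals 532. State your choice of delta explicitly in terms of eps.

delta = min(1, eps/340)

Let eps > 0 be given. We want delta > 0 such that 0 < |s + 6| < delta implies |(-3s^3 - 3s^2 + 2s + 4) − 532| < eps.
(-3s^3 - 3s^2 + 2s + 4) − 532 = -3s^3 - 3s^2 + 2s - 528 = (s + 6)(-3s^2 + 15s - 88).
So |(-3s^3 - 3s^2 + 2s + 4) − 532| = |s + 6|·|-3s^2 + 15s - 88|.
Assume first that |s + 6| < 1, so |s| < 7. Then |-3s^2 + 15s - 88| ≤ 3·7^2 + 15·7 + 88 = 340.
Hence |(-3s^3 - 3s^2 + 2s + 4) − 532| ≤ 340|s + 6| < eps provided |s + 6| < eps/340.
Choosing delta = min(1, eps/340) ensures both conditions, hence |(-3s^3 - 3s^2 + 2s + 4) − 532| < eps.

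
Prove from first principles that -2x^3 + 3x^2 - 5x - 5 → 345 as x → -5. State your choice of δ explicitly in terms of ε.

δ = min(1, ε/220)

Suppose ε > 0. We want δ > 0 such that 0 < |x + 5| < δ implies |(-2x^3 + 3x^2 - 5x - 5) − 345| < ε.
(-2x^3 + 3x^2 - 5x - 5) − 345 = -2x^3 + 3x^2 - 5x - 350 = (x + 5)(-2x^2 + 13x - 70).
So |(-2x^3 + 3x^2 - 5x - 5) − 345| = |x + 5|·|-2x^2 + 13x - 70|.
Require δ ≤ 1. Then |x + 5| < 1 gives |x| < 6, and by the triangle inequality |-2x^2 + 13x - 70| ≤ 2·6^2 + 13·6 + 70 = 220.
Hence |(-2x^3 + 3x^2 - 5x - 5) − 345| ≤ 220|x + 5| < ε provided |x + 5| < ε/220.
Take δ = min(1, ε/220). Then 0 < |x + 5| < δ gives both |x + 5| < 1 and |x + 5| < ε/220, so |(-2x^3 + 3x^2 - 5x - 5) − 345| < ε.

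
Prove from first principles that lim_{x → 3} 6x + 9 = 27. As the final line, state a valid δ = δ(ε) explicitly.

δ = ε/6

Let ε > 0 be given. We need δ > 0 so that 0 < |x − 3| < δ implies |(6x + 9) − 27| < ε.
|(6x + 9) − 27| = |6x - 18| = 6|x − 3|.
So 6|x − 3| < ε exactly when |x − 3| < ε/6.
Choosing δ = ε/6 gives |(6x + 9) − 27| = 6|x − 3| < ε whenever |x − 3| < δ.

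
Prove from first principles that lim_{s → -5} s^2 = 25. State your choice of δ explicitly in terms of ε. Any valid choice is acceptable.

Fix ε > 0. We seek δ > 0 with 0 < |s + 5| < δ ⇒ |s^2 − 25| < ε.
Factor: s^2 − 25 = (s + 5)(s - 5), so |s^2 − 25| = |s + 5|·|s - 5|.
Restrict δ ≤ 2. Then |s + 5| < 2 gives |s| < 7, so by the triangle inequality |s - 5| ≤ 7 + 5 = 12.
Hence |s^2 − 25| ≤ 12|s + 5|, which is < ε once |s + 5| < ε/12.
Take δ = min(2, ε/12). If 0 < |s + 5| < δ then both bounds hold and |s^2 − 25| ≤ 12|s + 5| < 12·(ε/12) = ε.

δ = min(2, ε/12)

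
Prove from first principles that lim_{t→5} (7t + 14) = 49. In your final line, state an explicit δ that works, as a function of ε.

Let ε > 0 be given. We need δ > 0 so that 0 < |t − 5| < δ implies |(7t + 14) − 49| < ε.
Since (7t + 14) − 49 = 7(t − 5), we have |(7t + 14) − 49| = 7|t − 5|.
Thus it suffices that |t − 5| < ε/7.
Take δ = ε/7. If 0 < |t − 5| < δ then |(7t + 14) − 49| = 7|t − 5| < 7·(ε/7) = ε.

δ = ε/7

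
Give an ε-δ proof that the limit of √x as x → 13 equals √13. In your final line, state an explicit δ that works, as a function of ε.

Suppose ε > 0. We want δ > 0 such that 0 < |x − 13| < δ implies |√x − √13| < ε.
Rationalise: √x − √13 = (x − 13)/(√x + √13), so |√x − √13| = |x − 13|/(√x + √13).
Restrict δ ≤ 13 so that |x − 13| < 13 forces x > 0, and then √x + √13 > √13.
Hence |√x − √13| < |x − 13|/√13, which is < ε once |x − 13| < √13·ε.
Take δ = min(13, √13·ε). If 0 < |x − 13| < δ then x > 0 and |√x − √13| < |x − 13|/√13 < ε.

δ = min(13, √13·ε)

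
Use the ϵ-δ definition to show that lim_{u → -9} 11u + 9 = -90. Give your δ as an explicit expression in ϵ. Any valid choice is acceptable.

δ = ϵ/11

Fix ϵ > 0. We need δ > 0 so that 0 < |u + 9| < δ implies |(11u + 9) + 90| < ϵ.
|(11u + 9) + 90| = |11u + 99| = 11|u + 9|.
Thus it suffices that |u + 9| < ϵ/11.
Choosing δ = ϵ/11 gives |(11u + 9) + 90| = 11|u + 9| < ϵ whenever |u + 9| < δ.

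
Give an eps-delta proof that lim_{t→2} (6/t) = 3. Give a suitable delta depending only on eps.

delta = min(1, (1/3)eps)

Suppose eps > 0. We seek delta > 0 such that 0 < |t − 2| < delta implies |6/t − 3| < eps.
|6/t − 3| = 6·|2 − t|/(2·|t|) = 6|t − 2|/(2|t|).
Require delta ≤ 1 so that |t| > 2 − 1 = 1, hence 2|t| > 2.
Then |6/t − 3| < 6|t − 2|/2, which is < eps when |t − 2| < (1/3)eps.
Take delta = min(1, (1/3)eps). Then 0 < |t − 2| < delta gives both |t − 2| < 1 and |t − 2| < (1/3)eps, so |6/t − 3| < eps.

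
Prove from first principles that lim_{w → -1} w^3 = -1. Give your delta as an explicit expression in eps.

Suppose eps > 0. We seek delta > 0 with 0 < |w + 1| < delta ⇒ |w^3 + 1| < eps.
Factor: w^3 + 1 = (w + 1)(w^2 - w + 1), so |w^3 + 1| = |w + 1|·|w^2 - w + 1|.
Impose delta ≤ 1 so that |w| < 2; then |w^2 - w + 1| ≤ 7.
Hence |w^3 + 1| ≤ 7|w + 1|, which is < eps once |w + 1| < eps/7.
Take delta = min(1, eps/7). If 0 < |w + 1| < delta then both bounds hold and |w^3 + 1| ≤ 7|w + 1| < 7·(eps/7) = eps.

delta = min(1, eps/7)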